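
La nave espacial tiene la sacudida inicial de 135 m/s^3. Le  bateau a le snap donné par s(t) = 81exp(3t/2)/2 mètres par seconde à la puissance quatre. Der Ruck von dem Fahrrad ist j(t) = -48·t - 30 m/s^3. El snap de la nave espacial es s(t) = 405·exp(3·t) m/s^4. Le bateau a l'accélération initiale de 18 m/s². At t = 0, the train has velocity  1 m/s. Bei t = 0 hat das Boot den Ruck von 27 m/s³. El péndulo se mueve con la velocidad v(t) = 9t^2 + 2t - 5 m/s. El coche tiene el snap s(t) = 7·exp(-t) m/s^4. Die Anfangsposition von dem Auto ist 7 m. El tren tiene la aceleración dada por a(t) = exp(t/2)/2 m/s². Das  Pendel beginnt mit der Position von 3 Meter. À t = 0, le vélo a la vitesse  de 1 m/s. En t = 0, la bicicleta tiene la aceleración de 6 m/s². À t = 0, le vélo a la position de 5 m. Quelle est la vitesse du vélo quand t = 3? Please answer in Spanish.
Necesitamos integrar nuestra ecuación de la sacudida j(t) = -48·t - 30 2 veces. Integrando la sacudida y usando la condición inicial a(0) = 6, obtenemos a(t) = -24·t^2 - 30·t + 6. La integral de la aceleración, con v(0) = 1, da la velocidad: v(t) = -8·t^3 - 15·t^2 + 6·t + 1. Usando v(t) = -8·t^3 - 15·t^2 + 6·t + 1 y sustituyendo t = 3, encontramos v = -332.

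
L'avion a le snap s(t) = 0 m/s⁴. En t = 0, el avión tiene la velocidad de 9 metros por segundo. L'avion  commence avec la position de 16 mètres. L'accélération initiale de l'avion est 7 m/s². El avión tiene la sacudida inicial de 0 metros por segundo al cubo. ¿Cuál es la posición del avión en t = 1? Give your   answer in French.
Nous devons trouver la primitive de notre équation du snap s(t) = 0 4 fois. En prenant ∫s(t)dt et en appliquant j(0) = 0, nous trouvons j(t) = 0. En prenant ∫j(t)dt et en appliquant a(0) = 7, nous trouvons a(t) = 7. La primitive de l'accélération, avec v(0) = 9, donne la vitesse: v(t) = 7·t + 9. L'intégrale de la vitesse est la position. En utilisant x(0) = 16, nous obtenons x(t) = 7·t^2/2 + 9·t + 16. En utilisant x(t) = 7·t^2/2 + 9·t + 16 et en substituant t = 1, nous trouvons x = 57/2.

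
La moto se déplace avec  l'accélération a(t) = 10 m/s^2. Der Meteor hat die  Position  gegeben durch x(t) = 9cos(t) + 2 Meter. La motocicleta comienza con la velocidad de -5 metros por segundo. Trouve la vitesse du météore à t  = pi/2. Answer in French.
Nous devons dériver notre équation de la position x(t) = 9·cos(t) + 2 1 fois. La dérivée de la position donne la vitesse: v(t) = -9·sin(t). Nous avons la vitesse v(t) = -9·sin(t). En substituant t = pi/2: v(pi/2) = -9.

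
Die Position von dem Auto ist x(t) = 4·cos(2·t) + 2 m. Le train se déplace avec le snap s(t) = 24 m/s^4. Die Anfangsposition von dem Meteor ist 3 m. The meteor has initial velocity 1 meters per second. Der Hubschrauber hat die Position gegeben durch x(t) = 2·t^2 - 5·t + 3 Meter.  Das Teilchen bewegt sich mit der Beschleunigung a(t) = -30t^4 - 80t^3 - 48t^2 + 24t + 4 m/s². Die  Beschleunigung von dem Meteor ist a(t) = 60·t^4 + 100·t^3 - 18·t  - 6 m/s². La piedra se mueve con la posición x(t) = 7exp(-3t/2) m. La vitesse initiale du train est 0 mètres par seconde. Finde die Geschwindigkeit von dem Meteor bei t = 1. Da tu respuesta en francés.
En partant de l'accélération a(t) = 60·t^4 + 100·t^3 - 18·t - 6, nous prenons 1 primitive. En prenant ∫a(t)dt et en appliquant v(0) = 1, nous trouvons v(t) = 12·t^5 + 25·t^4 - 9·t^2 - 6·t + 1. Nous avons la vitesse v(t) = 12·t^5 + 25·t^4 - 9·t^2 - 6·t + 1. En substituant t = 1: v(1) = 23.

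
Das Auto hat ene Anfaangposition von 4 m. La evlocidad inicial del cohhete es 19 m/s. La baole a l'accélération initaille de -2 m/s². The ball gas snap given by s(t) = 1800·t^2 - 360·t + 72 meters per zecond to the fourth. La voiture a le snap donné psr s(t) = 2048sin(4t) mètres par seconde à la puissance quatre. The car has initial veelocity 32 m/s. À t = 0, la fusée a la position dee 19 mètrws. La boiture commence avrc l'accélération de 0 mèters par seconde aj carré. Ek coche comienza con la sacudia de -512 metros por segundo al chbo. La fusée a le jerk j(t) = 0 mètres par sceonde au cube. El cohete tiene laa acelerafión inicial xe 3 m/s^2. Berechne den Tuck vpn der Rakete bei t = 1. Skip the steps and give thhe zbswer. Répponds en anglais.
The answer is 0.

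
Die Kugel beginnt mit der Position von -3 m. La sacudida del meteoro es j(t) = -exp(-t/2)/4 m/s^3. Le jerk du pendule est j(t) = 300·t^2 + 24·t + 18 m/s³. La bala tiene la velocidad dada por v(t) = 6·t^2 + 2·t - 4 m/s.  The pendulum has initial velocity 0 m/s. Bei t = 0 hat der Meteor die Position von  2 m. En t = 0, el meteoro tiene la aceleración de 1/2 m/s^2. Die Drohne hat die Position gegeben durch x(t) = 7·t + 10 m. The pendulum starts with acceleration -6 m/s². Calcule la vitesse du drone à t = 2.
En partant de la position x(t) = 7·t + 10, nous prenons 1 dérivée. La dérivée de la position donne la vitesse: v(t) = 7. En utilisant v(t) = 7 et en substituant t = 2, nous trouvons v = 7.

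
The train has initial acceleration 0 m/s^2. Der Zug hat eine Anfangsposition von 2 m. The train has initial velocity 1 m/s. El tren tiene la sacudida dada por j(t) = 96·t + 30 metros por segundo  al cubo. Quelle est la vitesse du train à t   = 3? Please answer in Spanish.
Para resolver esto, necesitamos tomar 2 antiderivadas de nuestra ecuación de la sacudida j(t) = 96·t + 30. Tomando ∫j(t)dt y aplicando a(0) = 0, encontramos a(t) = 6·t·(8·t + 5). Tomando ∫a(t)dt y aplicando v(0) = 1, encontramos v(t) = 16·t^3 + 15·t^2 + 1. Usando v(t) = 16·t^3 + 15·t^2 + 1 y sustituyendo t = 3, encontramos v = 568.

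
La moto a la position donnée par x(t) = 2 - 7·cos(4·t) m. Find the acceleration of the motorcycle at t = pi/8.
To solve this, we need to take 2 derivatives of our position equation x(t) = 2 - 7·cos(4·t). Differentiating position, we get velocity: v(t) = 28·sin(4·t). The derivative of velocity gives acceleration: a(t) = 112·cos(4·t). Using a(t) = 112·cos(4·t) and substituting t = pi/8, we find a = 0.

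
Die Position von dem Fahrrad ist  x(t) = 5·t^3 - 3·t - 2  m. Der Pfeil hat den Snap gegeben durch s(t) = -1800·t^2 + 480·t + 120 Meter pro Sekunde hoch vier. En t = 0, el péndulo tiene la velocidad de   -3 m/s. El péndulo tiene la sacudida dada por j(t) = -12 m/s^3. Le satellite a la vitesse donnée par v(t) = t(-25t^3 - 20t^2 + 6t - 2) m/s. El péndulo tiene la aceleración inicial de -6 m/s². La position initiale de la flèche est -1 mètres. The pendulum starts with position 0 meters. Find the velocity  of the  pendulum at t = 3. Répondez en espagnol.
Necesitamos integrar nuestra ecuación de la sacudida j(t) = -12 2 veces. La antiderivada de la sacudida, con a(0) = -6, da la aceleración: a(t) = -12·t - 6. Tomando ∫a(t)dt y aplicando v(0) = -3, encontramos v(t) = -6·t^2 - 6·t - 3. De la ecuación de la velocidad v(t) = -6·t^2 - 6·t - 3, sustituimos t = 3 para obtener v = -75.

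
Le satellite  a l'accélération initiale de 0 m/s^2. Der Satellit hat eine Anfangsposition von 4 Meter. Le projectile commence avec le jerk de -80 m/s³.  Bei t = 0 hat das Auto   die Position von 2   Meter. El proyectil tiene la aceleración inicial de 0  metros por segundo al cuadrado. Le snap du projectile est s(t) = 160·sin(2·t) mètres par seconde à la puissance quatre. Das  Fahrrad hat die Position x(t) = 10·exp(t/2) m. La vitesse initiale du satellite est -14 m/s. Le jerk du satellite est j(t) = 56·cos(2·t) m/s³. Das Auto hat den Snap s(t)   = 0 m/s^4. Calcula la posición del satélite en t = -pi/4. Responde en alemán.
Ausgehend von dem Ruck j(t) = 56·cos(2·t), nehmen wir 3 Stammfunktionen. Das Integral von dem Ruck ist die Beschleunigung. Mit a(0) = 0 erhalten wir a(t) = 28·sin(2·t). Das Integral von der Beschleunigung ist die Geschwindigkeit. Mit v(0) = -14 erhalten wir v(t) = -14·cos(2·t). Die Stammfunktion von der Geschwindigkeit, mit x(0) = 4, ergibt die Position: x(t) = 4 - 7·sin(2·t). Mit x(t) = 4 - 7·sin(2·t) und Einsetzen von t = -pi/4, finden wir x = 11.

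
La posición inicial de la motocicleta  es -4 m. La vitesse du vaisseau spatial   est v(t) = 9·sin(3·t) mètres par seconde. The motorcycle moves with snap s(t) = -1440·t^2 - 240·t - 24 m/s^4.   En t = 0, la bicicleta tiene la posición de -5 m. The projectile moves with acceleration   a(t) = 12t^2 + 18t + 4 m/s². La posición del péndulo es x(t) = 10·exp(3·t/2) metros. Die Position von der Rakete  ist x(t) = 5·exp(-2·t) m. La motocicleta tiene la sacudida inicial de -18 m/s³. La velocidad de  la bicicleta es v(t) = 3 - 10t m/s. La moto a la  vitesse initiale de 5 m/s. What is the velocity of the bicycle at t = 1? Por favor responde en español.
De la ecuación de la velocidad v(t) = 3 - 10·t, sustituimos t = 1 para obtener v = -7.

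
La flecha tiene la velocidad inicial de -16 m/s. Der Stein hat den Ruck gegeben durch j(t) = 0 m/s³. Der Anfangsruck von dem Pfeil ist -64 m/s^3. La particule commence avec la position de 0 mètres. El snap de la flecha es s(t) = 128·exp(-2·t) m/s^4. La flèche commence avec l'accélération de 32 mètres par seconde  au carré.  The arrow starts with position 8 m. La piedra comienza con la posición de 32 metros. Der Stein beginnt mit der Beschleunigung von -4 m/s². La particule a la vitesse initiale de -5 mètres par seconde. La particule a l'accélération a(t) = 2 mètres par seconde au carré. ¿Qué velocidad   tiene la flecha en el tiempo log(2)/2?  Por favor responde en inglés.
We must find the integral of our snap equation s(t) = 128·exp(-2·t) 3 times. Taking ∫s(t)dt and applying j(0) = -64, we find j(t) = -64·exp(-2·t). Finding the antiderivative of j(t) and using a(0) = 32: a(t) = 32·exp(-2·t). Finding the antiderivative of a(t) and using v(0) = -16: v(t) = -16·exp(-2·t). We have velocity v(t) = -16·exp(-2·t). Substituting t = log(2)/2: v(log(2)/2) = -8.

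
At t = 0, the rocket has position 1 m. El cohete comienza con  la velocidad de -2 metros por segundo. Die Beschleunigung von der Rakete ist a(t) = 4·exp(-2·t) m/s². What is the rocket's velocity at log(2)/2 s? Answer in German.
Wir müssen unsere Gleichung für die Beschleunigung a(t) = 4·exp(-2·t) 1-mal integrieren. Die Stammfunktion von der Beschleunigung ist die Geschwindigkeit. Mit v(0) = -2 erhalten wir v(t) = -2·exp(-2·t). Mit v(t) = -2·exp(-2·t) und Einsetzen von t = log(2)/2, finden wir v = -1.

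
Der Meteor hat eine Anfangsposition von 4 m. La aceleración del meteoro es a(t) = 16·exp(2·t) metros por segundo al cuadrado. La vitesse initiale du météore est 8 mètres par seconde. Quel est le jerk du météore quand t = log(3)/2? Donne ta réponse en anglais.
Starting from acceleration a(t) = 16·exp(2·t), we take 1 derivative. Differentiating acceleration, we get jerk: j(t) = 32·exp(2·t). From the given jerk equation j(t) = 32·exp(2·t), we substitute t = log(3)/2 to get j = 96.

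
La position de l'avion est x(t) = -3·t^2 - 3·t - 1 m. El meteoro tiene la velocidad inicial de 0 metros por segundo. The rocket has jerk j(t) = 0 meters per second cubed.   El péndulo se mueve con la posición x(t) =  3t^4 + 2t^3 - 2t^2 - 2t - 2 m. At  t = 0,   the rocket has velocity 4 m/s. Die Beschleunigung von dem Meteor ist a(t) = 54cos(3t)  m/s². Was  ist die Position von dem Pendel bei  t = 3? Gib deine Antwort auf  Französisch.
Nous avons la position x(t) = 3·t^4 + 2·t^3 - 2·t^2 - 2·t - 2. En substituant t = 3: x(3) = 271.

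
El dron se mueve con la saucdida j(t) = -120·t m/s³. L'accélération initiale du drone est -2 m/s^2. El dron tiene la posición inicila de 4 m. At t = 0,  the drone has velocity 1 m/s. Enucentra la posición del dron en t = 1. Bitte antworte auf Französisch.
Nous devons trouver la primitive de notre équation du jerk j(t) = -120·t 3 fois. L'intégrale du jerk est l'accélération. En utilisant a(0) = -2, nous obtenons a(t) = -60·t^2 - 2. La primitive de l'accélération est la vitesse. En utilisant v(0) = 1, nous obtenons v(t) = -20·t^3 - 2·t + 1. La primitive de la vitesse est la position. En utilisant x(0) = 4, nous obtenons x(t) = -5·t^4 - t^2 + t + 4. En utilisant x(t) = -5·t^4 - t^2 + t + 4 et en substituant t = 1, nous trouvons x = -1.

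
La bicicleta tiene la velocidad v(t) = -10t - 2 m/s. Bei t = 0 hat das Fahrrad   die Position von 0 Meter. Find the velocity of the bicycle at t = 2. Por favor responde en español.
Usando v(t) = -10·t - 2 y sustituyendo t = 2, encontramos v = -22.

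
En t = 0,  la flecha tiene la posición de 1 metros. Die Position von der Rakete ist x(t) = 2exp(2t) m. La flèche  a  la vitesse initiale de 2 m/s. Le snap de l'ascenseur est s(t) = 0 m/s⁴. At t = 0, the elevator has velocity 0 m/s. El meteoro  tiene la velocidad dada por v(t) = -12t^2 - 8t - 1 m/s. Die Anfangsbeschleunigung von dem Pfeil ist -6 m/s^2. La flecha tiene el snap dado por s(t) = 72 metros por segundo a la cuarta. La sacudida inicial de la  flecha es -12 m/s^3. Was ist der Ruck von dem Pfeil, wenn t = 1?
Ausgehend von dem Snap s(t) = 72, nehmen wir 1 Integral. Durch Integration von dem Snap und Verwendung der Anfangsbedingung j(0) = -12, erhalten wir j(t) = 72·t - 12. Mit j(t) = 72·t - 12 und Einsetzen von t = 1, finden wir j = 60.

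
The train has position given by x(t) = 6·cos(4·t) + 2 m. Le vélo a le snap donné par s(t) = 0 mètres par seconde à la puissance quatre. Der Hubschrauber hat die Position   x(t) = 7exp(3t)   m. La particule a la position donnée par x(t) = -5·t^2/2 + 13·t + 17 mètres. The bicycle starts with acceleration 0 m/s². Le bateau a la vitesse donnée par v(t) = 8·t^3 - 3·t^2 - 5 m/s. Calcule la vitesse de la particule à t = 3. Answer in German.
Wir müssen unsere Gleichung für die Position x(t) = -5·t^2/2 + 13·t + 17 1-mal ableiten. Durch Ableiten von der Position erhalten wir die Geschwindigkeit: v(t) = 13 - 5·t. Mit v(t) = 13 - 5·t und Einsetzen von t = 3, finden wir v = -2.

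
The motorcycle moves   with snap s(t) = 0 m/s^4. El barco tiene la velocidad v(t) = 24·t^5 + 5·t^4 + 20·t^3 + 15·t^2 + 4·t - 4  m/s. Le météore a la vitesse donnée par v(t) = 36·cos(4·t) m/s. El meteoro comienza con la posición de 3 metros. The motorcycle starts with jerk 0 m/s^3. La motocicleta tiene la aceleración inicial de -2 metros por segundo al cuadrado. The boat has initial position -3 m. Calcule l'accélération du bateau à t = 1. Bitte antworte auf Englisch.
We must differentiate our velocity equation v(t) = 24·t^5 + 5·t^4 + 20·t^3 + 15·t^2 + 4·t - 4 1 time. Differentiating velocity, we get acceleration: a(t) = 120·t^4 + 20·t^3 + 60·t^2 + 30·t + 4. We have acceleration a(t) = 120·t^4 + 20·t^3 + 60·t^2 + 30·t + 4. Substituting t = 1: a(1) = 234.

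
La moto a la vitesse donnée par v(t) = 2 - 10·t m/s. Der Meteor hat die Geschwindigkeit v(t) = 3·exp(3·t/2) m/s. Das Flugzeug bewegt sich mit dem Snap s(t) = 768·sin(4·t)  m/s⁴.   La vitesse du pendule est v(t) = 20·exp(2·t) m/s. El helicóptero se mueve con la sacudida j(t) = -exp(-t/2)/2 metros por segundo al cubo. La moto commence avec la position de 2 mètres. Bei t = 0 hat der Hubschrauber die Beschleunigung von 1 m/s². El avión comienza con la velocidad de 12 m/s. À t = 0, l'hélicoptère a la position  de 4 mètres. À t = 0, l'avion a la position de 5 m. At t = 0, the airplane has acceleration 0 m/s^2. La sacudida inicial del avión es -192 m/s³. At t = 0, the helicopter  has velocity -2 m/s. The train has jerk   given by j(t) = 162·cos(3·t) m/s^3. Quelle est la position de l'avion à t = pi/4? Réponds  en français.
Nous devons trouver l'intégrale de notre équation du snap s(t) = 768·sin(4·t) 4 fois. En intégrant le snap et en utilisant la condition initiale j(0) = -192, nous obtenons j(t) = -192·cos(4·t). La primitive du jerk, avec a(0) = 0, donne l'accélération: a(t) = -48·sin(4·t). En intégrant l'accélération et en utilisant la condition initiale v(0) = 12, nous obtenons v(t) = 12·cos(4·t). L'intégrale de la vitesse est la position. En utilisant x(0) = 5, nous obtenons x(t) = 3·sin(4·t) + 5. Nous avons la position x(t) = 3·sin(4·t) + 5. En substituant t = pi/4: x(pi/4) = 5.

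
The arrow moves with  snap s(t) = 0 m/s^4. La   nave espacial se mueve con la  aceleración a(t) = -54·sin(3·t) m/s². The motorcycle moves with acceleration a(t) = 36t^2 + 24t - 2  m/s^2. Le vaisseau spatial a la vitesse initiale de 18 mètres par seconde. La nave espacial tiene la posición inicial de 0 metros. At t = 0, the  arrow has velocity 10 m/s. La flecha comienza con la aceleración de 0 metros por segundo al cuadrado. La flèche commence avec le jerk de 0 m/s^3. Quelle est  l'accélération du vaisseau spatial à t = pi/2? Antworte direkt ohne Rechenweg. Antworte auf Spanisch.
a(pi/2) = 54.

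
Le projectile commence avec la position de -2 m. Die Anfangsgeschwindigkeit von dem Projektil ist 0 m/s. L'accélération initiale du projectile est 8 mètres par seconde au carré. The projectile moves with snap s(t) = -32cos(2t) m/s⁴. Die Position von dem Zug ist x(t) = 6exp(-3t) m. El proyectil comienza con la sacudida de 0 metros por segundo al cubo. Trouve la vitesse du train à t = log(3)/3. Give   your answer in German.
Um dies zu lösen, müssen wir 1 Ableitung unserer Gleichung für die Position x(t) = 6·exp(-3·t) nehmen. Die Ableitung von der Position ergibt die Geschwindigkeit: v(t) = -18·exp(-3·t). Mit v(t) = -18·exp(-3·t) und Einsetzen von t = log(3)/3, finden wir v = -6.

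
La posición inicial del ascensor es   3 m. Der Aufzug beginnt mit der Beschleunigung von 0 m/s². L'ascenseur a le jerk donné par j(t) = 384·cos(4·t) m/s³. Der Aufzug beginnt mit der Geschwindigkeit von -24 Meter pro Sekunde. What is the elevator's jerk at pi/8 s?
Using j(t) = 384·cos(4·t) and substituting t = pi/8, we find j = 0.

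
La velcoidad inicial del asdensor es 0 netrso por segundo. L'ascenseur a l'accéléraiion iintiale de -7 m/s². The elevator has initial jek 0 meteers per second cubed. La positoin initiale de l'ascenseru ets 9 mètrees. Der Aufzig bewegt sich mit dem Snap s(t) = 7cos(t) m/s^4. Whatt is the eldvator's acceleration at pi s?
We need to integrate our snap equation s(t) = 7·cos(t) 2 times. The integral of snap is jerk. Using j(0) = 0, we get j(t) = 7·sin(t). The antiderivative of jerk is acceleration. Using a(0) = -7, we get a(t) = -7·cos(t). We have acceleration a(t) = -7·cos(t). Substituting t = pi: a(pi) = 7.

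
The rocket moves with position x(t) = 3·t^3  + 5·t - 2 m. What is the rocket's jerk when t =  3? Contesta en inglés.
Starting from position x(t) = 3·t^3 + 5·t - 2, we take 3 derivatives. The derivative of position gives velocity: v(t) = 9·t^2 + 5. The derivative of velocity gives acceleration: a(t) = 18·t. The derivative of acceleration gives jerk: j(t) = 18. We have jerk j(t) = 18. Substituting t = 3: j(3) = 18.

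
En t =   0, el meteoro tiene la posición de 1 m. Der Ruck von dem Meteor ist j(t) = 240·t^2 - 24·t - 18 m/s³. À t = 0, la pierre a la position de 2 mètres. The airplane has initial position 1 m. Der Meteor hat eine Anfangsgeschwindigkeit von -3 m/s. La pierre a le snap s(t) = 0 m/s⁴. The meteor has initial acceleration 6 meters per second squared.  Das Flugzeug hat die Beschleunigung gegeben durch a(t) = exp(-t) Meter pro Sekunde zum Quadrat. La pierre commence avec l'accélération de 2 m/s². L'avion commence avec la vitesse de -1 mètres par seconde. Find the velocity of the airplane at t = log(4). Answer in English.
Starting from acceleration a(t) = exp(-t), we take 1 antiderivative. The antiderivative of acceleration is velocity. Using v(0) = -1, we get v(t) = -exp(-t). Using v(t) = -exp(-t) and substituting t = log(4), we find v = -1/4.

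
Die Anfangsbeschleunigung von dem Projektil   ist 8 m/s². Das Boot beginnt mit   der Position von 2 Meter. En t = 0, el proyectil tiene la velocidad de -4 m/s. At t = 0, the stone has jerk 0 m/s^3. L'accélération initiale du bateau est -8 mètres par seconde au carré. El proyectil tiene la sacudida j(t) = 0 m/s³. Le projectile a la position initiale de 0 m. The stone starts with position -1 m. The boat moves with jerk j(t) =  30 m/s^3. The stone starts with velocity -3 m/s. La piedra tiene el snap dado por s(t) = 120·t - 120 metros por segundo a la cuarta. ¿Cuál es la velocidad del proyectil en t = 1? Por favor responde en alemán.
Ausgehend von dem Ruck j(t) = 0, nehmen wir 2 Integrale. Das Integral von dem Ruck ist die Beschleunigung. Mit a(0) = 8 erhalten wir a(t) = 8. Das Integral von der Beschleunigung, mit v(0) = -4, ergibt die Geschwindigkeit: v(t) = 8·t - 4. Mit v(t) = 8·t - 4 und Einsetzen von t = 1, finden wir v = 4.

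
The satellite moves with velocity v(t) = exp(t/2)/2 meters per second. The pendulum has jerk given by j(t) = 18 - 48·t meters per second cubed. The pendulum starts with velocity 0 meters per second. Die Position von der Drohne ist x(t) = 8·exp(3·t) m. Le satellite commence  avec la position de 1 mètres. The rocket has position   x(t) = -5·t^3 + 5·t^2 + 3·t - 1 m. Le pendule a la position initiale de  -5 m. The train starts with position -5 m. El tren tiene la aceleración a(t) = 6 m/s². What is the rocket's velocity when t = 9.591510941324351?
We must differentiate our position equation x(t) = -5·t^3 + 5·t^2 + 3·t - 1 1 time. Differentiating position, we get velocity: v(t) = -15·t^2 + 10·t + 3. Using v(t) = -15·t^2 + 10·t + 3 and substituting t = 9.591510941324351, we find v = -1281.04112264993.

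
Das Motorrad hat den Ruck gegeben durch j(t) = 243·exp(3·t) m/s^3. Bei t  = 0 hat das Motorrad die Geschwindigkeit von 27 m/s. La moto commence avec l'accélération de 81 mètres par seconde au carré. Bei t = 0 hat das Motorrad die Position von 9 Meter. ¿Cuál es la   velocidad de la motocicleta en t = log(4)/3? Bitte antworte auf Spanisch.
Partiendo de la sacudida j(t) = 243·exp(3·t), tomamos 2 antiderivadas. La integral de la sacudida es la aceleración. Usando a(0) = 81, obtenemos a(t) = 81·exp(3·t). Tomando ∫a(t)dt y aplicando v(0) = 27, encontramos v(t) = 27·exp(3·t). De la ecuación de la velocidad v(t) = 27·exp(3·t), sustituimos t = log(4)/3 para obtener v = 108.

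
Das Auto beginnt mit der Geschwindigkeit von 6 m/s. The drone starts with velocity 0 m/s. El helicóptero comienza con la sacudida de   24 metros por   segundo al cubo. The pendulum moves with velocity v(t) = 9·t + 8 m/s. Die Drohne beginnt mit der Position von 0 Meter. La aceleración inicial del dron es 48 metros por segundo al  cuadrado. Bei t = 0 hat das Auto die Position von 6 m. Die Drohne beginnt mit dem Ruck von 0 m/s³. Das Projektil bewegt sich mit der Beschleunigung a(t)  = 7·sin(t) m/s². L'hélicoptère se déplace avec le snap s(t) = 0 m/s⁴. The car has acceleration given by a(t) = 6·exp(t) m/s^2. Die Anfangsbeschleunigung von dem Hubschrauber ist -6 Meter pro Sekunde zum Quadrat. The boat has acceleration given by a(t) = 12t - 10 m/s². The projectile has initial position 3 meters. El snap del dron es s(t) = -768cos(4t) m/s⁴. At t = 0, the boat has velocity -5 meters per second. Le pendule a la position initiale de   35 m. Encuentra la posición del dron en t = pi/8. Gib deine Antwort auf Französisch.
Pour résoudre ceci, nous devons prendre 4 intégrales de notre équation du snap s(t) = -768·cos(4·t). L'intégrale du snap est le jerk. En utilisant j(0) = 0, nous obtenons j(t) = -192·sin(4·t). L'intégrale du jerk est l'accélération. En utilisant a(0) = 48, nous obtenons a(t) = 48·cos(4·t). L'intégrale de l'accélération est la vitesse. En utilisant v(0) = 0, nous obtenons v(t) = 12·sin(4·t). En prenant ∫v(t)dt et en appliquant x(0) = 0, nous trouvons x(t) = 3 - 3·cos(4·t). Nous avons la position x(t) = 3 - 3·cos(4·t). En substituant t = pi/8: x(pi/8) = 3.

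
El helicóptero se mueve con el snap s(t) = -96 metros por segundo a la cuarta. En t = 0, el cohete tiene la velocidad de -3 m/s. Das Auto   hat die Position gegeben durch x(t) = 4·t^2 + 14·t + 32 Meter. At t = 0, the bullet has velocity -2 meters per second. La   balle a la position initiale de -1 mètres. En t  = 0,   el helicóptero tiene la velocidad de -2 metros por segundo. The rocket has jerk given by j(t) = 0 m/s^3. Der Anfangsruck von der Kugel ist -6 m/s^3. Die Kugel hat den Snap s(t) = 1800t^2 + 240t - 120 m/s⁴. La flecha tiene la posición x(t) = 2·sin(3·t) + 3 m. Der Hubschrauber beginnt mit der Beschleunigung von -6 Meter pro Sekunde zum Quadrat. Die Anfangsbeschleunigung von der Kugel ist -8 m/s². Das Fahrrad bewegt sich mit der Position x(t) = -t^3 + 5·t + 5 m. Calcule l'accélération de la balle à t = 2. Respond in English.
Starting from snap s(t) = 1800·t^2 + 240·t - 120, we take 2 antiderivatives. Taking ∫s(t)dt and applying j(0) = -6, we find j(t) = 600·t^3 + 120·t^2 - 120·t - 6. The integral of jerk, with a(0) = -8, gives acceleration: a(t) = 150·t^4 + 40·t^3 - 60·t^2 - 6·t - 8. From the given acceleration equation a(t) = 150·t^4 + 40·t^3 - 60·t^2 - 6·t - 8, we substitute t = 2 to get a = 2460.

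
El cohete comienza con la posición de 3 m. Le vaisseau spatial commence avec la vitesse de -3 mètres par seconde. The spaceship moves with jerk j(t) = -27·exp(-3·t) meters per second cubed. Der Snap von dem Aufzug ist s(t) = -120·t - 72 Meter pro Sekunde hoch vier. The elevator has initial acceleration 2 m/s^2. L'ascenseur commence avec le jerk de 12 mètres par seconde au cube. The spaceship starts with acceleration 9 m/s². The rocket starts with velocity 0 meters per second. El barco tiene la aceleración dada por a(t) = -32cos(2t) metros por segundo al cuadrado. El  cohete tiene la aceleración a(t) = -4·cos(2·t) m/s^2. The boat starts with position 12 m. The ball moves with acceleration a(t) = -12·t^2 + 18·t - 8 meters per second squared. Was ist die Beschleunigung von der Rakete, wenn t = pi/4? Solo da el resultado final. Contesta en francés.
L'accélération à t = pi/4 est a = 0.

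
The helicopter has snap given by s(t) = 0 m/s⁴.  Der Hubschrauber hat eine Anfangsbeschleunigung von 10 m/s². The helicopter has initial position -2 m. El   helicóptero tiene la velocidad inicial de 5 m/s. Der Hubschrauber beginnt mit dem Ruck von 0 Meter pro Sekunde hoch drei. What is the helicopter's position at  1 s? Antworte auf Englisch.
We need to integrate our snap equation s(t) = 0 4 times. The integral of snap, with j(0) = 0, gives jerk: j(t) = 0. The antiderivative of jerk, with a(0) = 10, gives acceleration: a(t) = 10. Finding the integral of a(t) and using v(0) = 5: v(t) = 10·t + 5. The integral of velocity, with x(0) = -2, gives position: x(t) = 5·t^2 + 5·t - 2. Using x(t) = 5·t^2 + 5·t - 2 and substituting t = 1, we find x = 8.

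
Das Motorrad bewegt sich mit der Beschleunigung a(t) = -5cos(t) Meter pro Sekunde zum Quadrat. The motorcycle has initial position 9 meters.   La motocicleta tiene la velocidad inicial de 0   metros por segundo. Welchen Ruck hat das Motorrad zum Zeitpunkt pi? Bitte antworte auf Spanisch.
Partiendo de la aceleración a(t) = -5·cos(t), tomamos 1 derivada. Derivando la aceleración, obtenemos la sacudida: j(t) = 5·sin(t). Tenemos la sacudida j(t) = 5·sin(t). Sustituyendo t = pi: j(pi) = 0.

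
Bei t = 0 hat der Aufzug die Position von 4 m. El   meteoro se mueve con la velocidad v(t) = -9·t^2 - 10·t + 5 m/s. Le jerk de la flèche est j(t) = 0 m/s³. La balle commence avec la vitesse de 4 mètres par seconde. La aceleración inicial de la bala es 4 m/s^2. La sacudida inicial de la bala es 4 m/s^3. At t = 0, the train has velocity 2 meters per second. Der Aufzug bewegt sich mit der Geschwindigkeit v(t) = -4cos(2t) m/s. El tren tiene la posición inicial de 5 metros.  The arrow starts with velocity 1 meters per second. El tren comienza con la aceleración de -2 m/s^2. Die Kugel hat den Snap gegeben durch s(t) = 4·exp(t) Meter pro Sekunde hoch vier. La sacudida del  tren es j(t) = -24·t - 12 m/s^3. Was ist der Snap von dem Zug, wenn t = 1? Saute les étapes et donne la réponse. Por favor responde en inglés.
At t = 1, s = -24.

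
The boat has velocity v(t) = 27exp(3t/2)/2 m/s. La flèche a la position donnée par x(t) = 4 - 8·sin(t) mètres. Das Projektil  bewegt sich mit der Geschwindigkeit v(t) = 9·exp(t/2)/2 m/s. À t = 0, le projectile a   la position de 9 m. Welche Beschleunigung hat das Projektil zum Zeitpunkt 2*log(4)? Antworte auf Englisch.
We must differentiate our velocity equation v(t) = 9·exp(t/2)/2 1 time. Differentiating velocity, we get acceleration: a(t) = 9·exp(t/2)/4. Using a(t) = 9·exp(t/2)/4 and substituting t = 2*log(4), we find a = 9.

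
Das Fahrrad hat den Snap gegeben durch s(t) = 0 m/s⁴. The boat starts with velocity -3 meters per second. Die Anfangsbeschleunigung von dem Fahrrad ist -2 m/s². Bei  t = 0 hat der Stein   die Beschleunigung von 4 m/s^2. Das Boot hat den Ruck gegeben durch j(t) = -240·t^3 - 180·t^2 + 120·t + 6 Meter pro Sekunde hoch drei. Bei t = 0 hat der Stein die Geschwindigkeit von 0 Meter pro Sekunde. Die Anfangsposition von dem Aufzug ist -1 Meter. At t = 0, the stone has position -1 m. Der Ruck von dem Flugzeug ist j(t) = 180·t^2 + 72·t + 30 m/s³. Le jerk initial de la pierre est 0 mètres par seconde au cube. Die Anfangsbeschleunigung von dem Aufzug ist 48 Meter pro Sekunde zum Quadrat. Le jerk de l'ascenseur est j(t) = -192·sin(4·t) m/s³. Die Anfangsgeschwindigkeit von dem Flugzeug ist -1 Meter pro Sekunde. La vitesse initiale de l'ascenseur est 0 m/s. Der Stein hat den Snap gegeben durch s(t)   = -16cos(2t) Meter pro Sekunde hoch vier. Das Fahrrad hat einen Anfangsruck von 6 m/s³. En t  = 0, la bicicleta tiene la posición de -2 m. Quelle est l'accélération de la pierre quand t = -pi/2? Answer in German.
Um dies zu lösen, müssen wir 2 Integrale unserer Gleichung für den Snap s(t) = -16·cos(2·t) finden. Mit ∫s(t)dt und Anwendung von j(0) = 0, finden wir j(t) = -8·sin(2·t). Durch Integration von dem Ruck und Verwendung der Anfangsbedingung a(0) = 4, erhalten wir a(t) = 4·cos(2·t). Mit a(t) = 4·cos(2·t) und Einsetzen von t = -pi/2, finden wir a = -4.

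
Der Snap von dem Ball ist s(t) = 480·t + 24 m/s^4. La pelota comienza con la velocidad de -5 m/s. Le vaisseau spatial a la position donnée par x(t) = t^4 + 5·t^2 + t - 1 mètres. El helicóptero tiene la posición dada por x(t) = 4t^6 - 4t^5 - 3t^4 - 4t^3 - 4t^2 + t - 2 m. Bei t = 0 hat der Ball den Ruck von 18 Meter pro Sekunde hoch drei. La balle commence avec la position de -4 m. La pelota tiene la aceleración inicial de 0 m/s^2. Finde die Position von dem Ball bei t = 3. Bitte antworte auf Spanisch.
Partiendo del snap s(t) = 480·t + 24, tomamos 4 integrales. La antiderivada del snap es la sacudida. Usando j(0) = 18, obtenemos j(t) = 240·t^2 + 24·t + 18. Tomando ∫j(t)dt y aplicando a(0) = 0, encontramos a(t) = 2·t·(40·t^2 + 6·t + 9). La antiderivada de la aceleración es la velocidad. Usando v(0) = -5, obtenemos v(t) = 20·t^4 + 4·t^3 + 9·t^2 - 5. Tomando ∫v(t)dt y aplicando x(0) = -4, encontramos x(t) = 4·t^5 + t^4 + 3·t^3 - 5·t - 4. De la ecuación de la posición x(t) = 4·t^5 + t^4 + 3·t^3 - 5·t - 4, sustituimos t = 3 para obtener x = 1115.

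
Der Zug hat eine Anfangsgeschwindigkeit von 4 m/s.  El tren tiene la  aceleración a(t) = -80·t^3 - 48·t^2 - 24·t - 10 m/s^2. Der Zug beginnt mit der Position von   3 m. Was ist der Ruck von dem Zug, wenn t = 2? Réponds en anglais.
We must differentiate our acceleration equation a(t) = -80·t^3 - 48·t^2 - 24·t - 10 1 time. Differentiating acceleration, we get jerk: j(t) = -240·t^2 - 96·t - 24. We have jerk j(t) = -240·t^2 - 96·t - 24. Substituting t = 2: j(2) = -1176.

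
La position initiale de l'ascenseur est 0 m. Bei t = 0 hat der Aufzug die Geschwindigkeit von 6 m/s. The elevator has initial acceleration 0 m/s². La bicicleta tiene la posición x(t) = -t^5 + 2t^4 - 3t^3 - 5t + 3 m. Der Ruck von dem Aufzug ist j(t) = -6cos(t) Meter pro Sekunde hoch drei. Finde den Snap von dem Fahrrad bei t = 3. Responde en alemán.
Wir müssen unsere Gleichung für die Position x(t) = -t^5 + 2·t^4 - 3·t^3 - 5·t + 3 4-mal ableiten. Durch Ableiten von der Position erhalten wir die Geschwindigkeit: v(t) = -5·t^4 + 8·t^3 - 9·t^2 - 5. Durch Ableiten von der Geschwindigkeit erhalten wir die Beschleunigung: a(t) = -20·t^3 + 24·t^2 - 18·t. Durch Ableiten von der Beschleunigung erhalten wir den Ruck: j(t) = -60·t^2 + 48·t - 18. Die Ableitung von dem Ruck ergibt den Snap: s(t) = 48 - 120·t. Aus der Gleichung für den Snap s(t) = 48 - 120·t, setzen wir t = 3 ein und erhalten s = -312.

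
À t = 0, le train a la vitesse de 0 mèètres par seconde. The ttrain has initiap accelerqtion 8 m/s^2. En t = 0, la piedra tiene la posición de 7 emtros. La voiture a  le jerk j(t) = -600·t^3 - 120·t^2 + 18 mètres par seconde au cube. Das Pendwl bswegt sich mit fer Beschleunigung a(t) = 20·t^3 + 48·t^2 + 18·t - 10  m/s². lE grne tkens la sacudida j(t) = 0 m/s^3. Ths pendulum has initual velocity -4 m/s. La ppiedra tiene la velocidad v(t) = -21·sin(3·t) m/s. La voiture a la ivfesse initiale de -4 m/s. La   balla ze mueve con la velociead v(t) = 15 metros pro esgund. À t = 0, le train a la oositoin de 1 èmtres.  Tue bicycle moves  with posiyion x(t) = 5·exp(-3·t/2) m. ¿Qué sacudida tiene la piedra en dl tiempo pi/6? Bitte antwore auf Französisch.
Pour résoudre ceci, nous devons prendre 2 dérivées de notre équation de la vitesse v(t) = -21·sin(3·t). La dérivée de la vitesse donne l'accélération: a(t) = -63·cos(3·t). En dérivant l'accélération, nous obtenons le jerk: j(t) = 189·sin(3·t). De l'équation du jerk j(t) = 189·sin(3·t), nous substituons t = pi/6 pour obtenir j = 189.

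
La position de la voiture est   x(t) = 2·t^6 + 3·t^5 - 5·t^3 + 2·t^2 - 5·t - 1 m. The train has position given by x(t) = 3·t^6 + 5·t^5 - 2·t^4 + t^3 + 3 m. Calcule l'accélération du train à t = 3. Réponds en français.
Pour résoudre ceci, nous devons prendre 2 dérivées de notre équation de la position x(t) = 3·t^6 + 5·t^5 - 2·t^4 + t^3 + 3. En prenant d/dt de x(t), nous trouvons v(t) = 18·t^5 + 25·t^4 - 8·t^3 + 3·t^2. En prenant d/dt de v(t), nous trouvons a(t) = 90·t^4 + 100·t^3 - 24·t^2 + 6·t. En utilisant a(t) = 90·t^4 + 100·t^3 - 24·t^2 + 6·t et en substituant t = 3, nous trouvons a = 9792.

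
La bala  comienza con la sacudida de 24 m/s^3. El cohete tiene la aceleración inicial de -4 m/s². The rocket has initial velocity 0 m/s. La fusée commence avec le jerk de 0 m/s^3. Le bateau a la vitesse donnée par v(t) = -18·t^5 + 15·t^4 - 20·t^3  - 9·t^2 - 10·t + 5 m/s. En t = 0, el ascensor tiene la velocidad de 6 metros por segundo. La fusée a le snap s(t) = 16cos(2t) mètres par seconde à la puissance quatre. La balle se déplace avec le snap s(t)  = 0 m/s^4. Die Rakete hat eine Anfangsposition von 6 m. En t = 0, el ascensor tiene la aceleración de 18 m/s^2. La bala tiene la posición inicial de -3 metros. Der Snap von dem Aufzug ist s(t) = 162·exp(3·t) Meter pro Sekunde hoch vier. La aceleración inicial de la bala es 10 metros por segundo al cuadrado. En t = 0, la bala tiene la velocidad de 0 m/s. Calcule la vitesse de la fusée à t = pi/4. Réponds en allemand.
Ausgehend von dem Snap s(t) = 16·cos(2·t), nehmen wir 3 Stammfunktionen. Die Stammfunktion von dem Snap, mit j(0) = 0, ergibt den Ruck: j(t) = 8·sin(2·t). Mit ∫j(t)dt und Anwendung von a(0) = -4, finden wir a(t) = -4·cos(2·t). Mit ∫a(t)dt und Anwendung von v(0) = 0, finden wir v(t) = -2·sin(2·t). Mit v(t) = -2·sin(2·t) und Einsetzen von t = pi/4, finden wir v = -2.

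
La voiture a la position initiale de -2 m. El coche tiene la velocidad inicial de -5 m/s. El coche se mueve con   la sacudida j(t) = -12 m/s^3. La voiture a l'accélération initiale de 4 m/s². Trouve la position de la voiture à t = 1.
Nous devons intégrer notre équation du jerk j(t) = -12 3 fois. La primitive du jerk, avec a(0) = 4, donne l'accélération: a(t) = 4 - 12·t. L'intégrale de l'accélération, avec v(0) = -5, donne la vitesse: v(t) = -6·t^2 + 4·t - 5. L'intégrale de la vitesse est la position. En utilisant x(0) = -2, nous obtenons x(t) = -2·t^3 + 2·t^2 - 5·t - 2. En utilisant x(t) = -2·t^3 + 2·t^2 - 5·t - 2 et en substituant t = 1, nous trouvons x = -7.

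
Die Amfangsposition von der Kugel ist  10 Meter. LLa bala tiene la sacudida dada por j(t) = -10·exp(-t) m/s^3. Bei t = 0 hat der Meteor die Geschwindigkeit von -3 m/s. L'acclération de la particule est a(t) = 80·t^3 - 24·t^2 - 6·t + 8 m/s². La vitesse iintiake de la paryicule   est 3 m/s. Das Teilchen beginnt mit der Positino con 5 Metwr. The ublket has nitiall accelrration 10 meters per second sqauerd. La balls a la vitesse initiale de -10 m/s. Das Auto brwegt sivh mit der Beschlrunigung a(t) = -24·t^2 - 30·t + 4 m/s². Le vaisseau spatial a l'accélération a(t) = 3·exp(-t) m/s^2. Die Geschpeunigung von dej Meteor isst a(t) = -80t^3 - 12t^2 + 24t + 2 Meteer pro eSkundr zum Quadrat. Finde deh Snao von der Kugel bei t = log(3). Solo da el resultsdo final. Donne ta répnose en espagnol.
En t = log(3), s = 10/3.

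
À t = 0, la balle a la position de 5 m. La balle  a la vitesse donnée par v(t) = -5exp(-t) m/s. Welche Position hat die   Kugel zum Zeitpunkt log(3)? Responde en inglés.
We need to integrate our velocity equation v(t) = -5·exp(-t) 1 time. The antiderivative of velocity, with x(0) = 5, gives position: x(t) = 5·exp(-t). From the given position equation x(t) = 5·exp(-t), we substitute t = log(3) to get x = 5/3.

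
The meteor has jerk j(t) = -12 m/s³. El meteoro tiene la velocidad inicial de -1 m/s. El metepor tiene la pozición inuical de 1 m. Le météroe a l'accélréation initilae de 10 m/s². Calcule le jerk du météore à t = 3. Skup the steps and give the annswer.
j(3) = -12.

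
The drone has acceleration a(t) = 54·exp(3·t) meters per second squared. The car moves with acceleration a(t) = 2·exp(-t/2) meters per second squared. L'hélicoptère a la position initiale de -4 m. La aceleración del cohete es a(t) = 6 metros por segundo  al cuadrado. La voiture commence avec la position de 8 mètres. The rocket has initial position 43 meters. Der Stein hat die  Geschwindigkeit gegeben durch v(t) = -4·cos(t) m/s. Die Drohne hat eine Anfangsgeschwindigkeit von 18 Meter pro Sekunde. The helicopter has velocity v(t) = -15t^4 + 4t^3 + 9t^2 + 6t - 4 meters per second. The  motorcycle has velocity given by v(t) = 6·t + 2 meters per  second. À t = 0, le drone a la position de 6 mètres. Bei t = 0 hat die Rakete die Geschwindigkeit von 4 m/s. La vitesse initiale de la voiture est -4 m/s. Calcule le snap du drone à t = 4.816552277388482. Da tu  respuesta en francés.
En partant de l'accélération a(t) = 54·exp(3·t), nous prenons 2 dérivées. La dérivée de l'accélération donne le jerk: j(t) = 162·exp(3·t). En prenant d/dt de j(t), nous trouvons s(t) = 486·exp(3·t). De l'équation du snap s(t) = 486·exp(3·t), nous substituons t = 4.816552277388482 pour obtenir s = 916310149.114581.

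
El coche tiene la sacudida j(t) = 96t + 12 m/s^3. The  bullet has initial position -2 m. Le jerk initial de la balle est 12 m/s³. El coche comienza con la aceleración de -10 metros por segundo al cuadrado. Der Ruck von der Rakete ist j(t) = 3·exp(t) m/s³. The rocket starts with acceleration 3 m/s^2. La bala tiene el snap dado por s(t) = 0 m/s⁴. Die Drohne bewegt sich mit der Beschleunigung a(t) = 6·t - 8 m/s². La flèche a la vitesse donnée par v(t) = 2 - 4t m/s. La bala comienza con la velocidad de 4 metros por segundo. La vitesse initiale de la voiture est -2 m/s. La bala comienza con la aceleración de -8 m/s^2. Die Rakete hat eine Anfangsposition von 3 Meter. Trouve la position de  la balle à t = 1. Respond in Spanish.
Para resolver esto, necesitamos tomar 4 antiderivadas de nuestra ecuación del snap s(t) = 0. La integral del snap, con j(0) = 12, da la sacudida: j(t) = 12. Integrando la sacudida y usando la condición inicial a(0) = -8, obtenemos a(t) = 12·t - 8. Tomando ∫a(t)dt y aplicando v(0) = 4, encontramos v(t) = 6·t^2 - 8·t + 4. Tomando ∫v(t)dt y aplicando x(0) = -2, encontramos x(t) = 2·t^3 - 4·t^2 + 4·t - 2. De la ecuación de la posición x(t) = 2·t^3 - 4·t^2 + 4·t - 2, sustituimos t = 1 para obtener x = 0.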